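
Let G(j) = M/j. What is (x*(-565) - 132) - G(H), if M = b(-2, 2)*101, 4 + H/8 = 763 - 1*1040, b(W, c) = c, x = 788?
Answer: -500575547/1124 ≈ -4.4535e+5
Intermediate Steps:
H = -2248 (H = -32 + 8*(763 - 1*1040) = -32 + 8*(763 - 1040) = -32 + 8*(-277) = -32 - 2216 = -2248)
M = 202 (M = 2*101 = 202)
G(j) = 202/j
(x*(-565) - 132) - G(H) = (788*(-565) - 132) - 202/(-2248) = (-445220 - 132) - 202*(-1)/2248 = -445352 - 1*(-101/1124) = -445352 + 101/1124 = -500575547/1124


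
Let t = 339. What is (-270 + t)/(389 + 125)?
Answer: 69/514 ≈ 0.13424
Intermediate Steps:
(-270 + t)/(389 + 125) = (-270 + 339)/(389 + 125) = 69/514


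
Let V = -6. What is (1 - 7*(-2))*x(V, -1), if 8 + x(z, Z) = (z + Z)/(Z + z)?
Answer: -105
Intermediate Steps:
x(z, Z) = -7 (x(z, Z) = -8 + (z + Z)/(Z + z) = -8 + (Z + z)/(Z + z) = -8 + 1 = -7)
(1 - 7*(-2))*x(V, -1) = (1 - 7*(-2))*(-7) = (1 + 14)*(-7) = 15*(-7) = -105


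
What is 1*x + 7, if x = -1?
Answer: 6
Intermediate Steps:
1*x + 7 = 1*(-1) + 7 = -1 + 7 = 6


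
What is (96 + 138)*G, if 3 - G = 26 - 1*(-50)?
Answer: -17082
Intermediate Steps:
G = -73 (G = 3 - (26 - 1*(-50)) = 3 - (26 + 50) = 3 - 1*76 = 3 - 76 = -73)
(96 + 138)*G = (96 + 138)*(-73) = 234*(-73) = -17082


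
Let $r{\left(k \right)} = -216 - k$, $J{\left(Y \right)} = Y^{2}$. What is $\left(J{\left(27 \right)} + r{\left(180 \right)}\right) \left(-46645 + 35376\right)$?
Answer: $-3752577$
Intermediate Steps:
$\left(J{\left(27 \right)} + r{\left(180 \right)}\right) \left(-46645 + 35376\right) = \left(27^{2} - 396\right) \left(-46645 + 35376\right) = \left(729 - 396\right) \left(-11269\right) = 333 \left(-11269\right) = -3752577$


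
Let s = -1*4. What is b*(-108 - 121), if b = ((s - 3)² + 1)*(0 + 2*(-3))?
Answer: 68700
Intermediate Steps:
s = -4
b = -300 (b = ((-4 - 3)² + 1)*(0 + 2*(-3)) = ((-7)² + 1)*(0 - 6) = (49 + 1)*(-6) = 50*(-6) = -300)
b*(-108 - 121) = -300*(-108 - 121) = -300*(-229) = 68700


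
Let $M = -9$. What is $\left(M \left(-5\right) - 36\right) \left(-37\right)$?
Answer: $-333$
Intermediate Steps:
$\left(M \left(-5\right) - 36\right) \left(-37\right) = \left(\left(-9\right) \left(-5\right) - 36\right) \left(-37\right) = \left(45 - 36\right) \left(-37\right) = 9 \left(-37\right) = -333$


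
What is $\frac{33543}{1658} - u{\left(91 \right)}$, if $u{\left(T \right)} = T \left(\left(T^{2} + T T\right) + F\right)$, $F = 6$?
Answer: $- \frac{2499713161}{1658} \approx -1.5077 \cdot 10^{6}$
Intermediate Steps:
$u{\left(T \right)} = T \left(6 + 2 T^{2}\right)$ ($u{\left(T \right)} = T \left(\left(T^{2} + T T\right) + 6\right) = T \left(\left(T^{2} + T^{2}\right) + 6\right) = T \left(2 T^{2} + 6\right) = T \left(6 + 2 T^{2}\right)$)
$\frac{33543}{1658} - u{\left(91 \right)} = \frac{33543}{1658} - 2 \cdot 91 \left(3 + 91^{2}\right) = 33543 \cdot \frac{1}{1658} - 2 \cdot 91 \left(3 + 8281\right) = \frac{33543}{1658} - 2 \cdot 91 \cdot 8284 = \frac{33543}{1658} - 1507688 = - \frac{2499713161}{1658}$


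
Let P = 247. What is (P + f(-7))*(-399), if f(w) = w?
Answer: -95760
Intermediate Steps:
(P + f(-7))*(-399) = (247 - 7)*(-399) = 240*(-399) = -95760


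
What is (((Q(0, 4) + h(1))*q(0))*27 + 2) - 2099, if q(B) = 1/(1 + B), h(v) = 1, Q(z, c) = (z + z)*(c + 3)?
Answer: -2070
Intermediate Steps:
Q(z, c) = 2*z*(3 + c) (Q(z, c) = (2*z)*(3 + c) = 2*z*(3 + c))
(((Q(0, 4) + h(1))*q(0))*27 + 2) - 2099 = (((2*0*(3 + 4) + 1)/(1 + 0))*27 + 2) - 2099 = (((2*0*7 + 1)/1)*27 + 2) - 2099 = (((0 + 1)*1)*27 + 2) - 2099 = ((1*1)*27 + 2) - 2099 = (1*27 + 2) - 2099 = (27 + 2) - 2099 = 29 - 2099 = -2070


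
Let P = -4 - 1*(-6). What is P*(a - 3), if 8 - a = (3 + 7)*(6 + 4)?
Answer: -190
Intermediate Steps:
P = 2 (P = -4 + 6 = 2)
a = -92 (a = 8 - (3 + 7)*(6 + 4) = 8 - 10*10 = 8 - 1*100 = 8 - 100 = -92)
P*(a - 3) = 2*(-92 - 3) = 2*(-95) = -190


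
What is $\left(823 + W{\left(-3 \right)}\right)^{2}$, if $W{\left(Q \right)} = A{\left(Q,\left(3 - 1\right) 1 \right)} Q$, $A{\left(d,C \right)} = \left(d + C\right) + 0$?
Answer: $682276$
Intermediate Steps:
$A{\left(d,C \right)} = C + d$ ($A{\left(d,C \right)} = \left(C + d\right) + 0 = C + d$)
$W{\left(Q \right)} = Q \left(2 + Q\right)$ ($W{\left(Q \right)} = \left(\left(3 - 1\right) 1 + Q\right) Q = \left(2 \cdot 1 + Q\right) Q = \left(2 + Q\right) Q = Q \left(2 + Q\right)$)
$\left(823 + W{\left(-3 \right)}\right)^{2} = \left(823 - 3 \left(2 - 3\right)\right)^{2} = \left(823 - -3\right)^{2} = \left(823 + 3\right)^{2} = 826^{2} = 682276$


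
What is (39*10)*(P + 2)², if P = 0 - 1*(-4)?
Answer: 14040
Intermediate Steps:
P = 4 (P = 0 + 4 = 4)
(39*10)*(P + 2)² = (39*10)*(4 + 2)² = 390*6² = 390*36 = 14040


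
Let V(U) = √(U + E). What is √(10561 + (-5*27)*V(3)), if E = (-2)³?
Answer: √(10561 - 135*I*√5) ≈ 102.78 - 1.469*I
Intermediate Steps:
E = -8
V(U) = √(-8 + U) (V(U) = √(U - 8) = √(-8 + U))
√(10561 + (-5*27)*V(3)) = √(10561 + (-5*27)*√(-8 + 3)) = √(10561 - 135*I*√5)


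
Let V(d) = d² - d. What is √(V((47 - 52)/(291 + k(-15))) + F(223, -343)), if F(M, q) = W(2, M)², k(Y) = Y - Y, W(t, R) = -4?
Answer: 2*√339094/291 ≈ 4.0022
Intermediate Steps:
k(Y) = 0
F(M, q) = 16 (F(M, q) = (-4)² = 16)
√(V((47 - 52)/(291 + k(-15))) + F(223, -343)) = √(((47 - 52)/(291 + 0))*(-1 + (47 - 52)/(291 + 0)) + 16) = √((-5/291)*(-1 - 5/291) + 16) = √((-5*1/291)*(-1 - 5*1/291) + 16) = √(-5*(-1 - 5/291)/291 + 16) = √(-5/291*(-296/291) + 16) = √(1480/84681 + 16) = √(1356376/84681) = 2*√339094/291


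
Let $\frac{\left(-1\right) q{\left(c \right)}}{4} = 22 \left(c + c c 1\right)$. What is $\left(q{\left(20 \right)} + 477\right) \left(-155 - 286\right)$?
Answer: $16089003$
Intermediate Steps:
$q{\left(c \right)} = - 88 c - 88 c^{2}$ ($q{\left(c \right)} = - 4 \cdot 22 \left(c + c c 1\right) = - 4 \cdot 22 \left(c + c^{2} \cdot 1\right) = - 4 \cdot 22 \left(c + c^{2}\right) = - 4 \left(22 c + 22 c^{2}\right) = - 88 c - 88 c^{2}$)
$\left(q{\left(20 \right)} + 477\right) \left(-155 - 286\right) = \left(\left(-88\right) 20 \left(1 + 20\right) + 477\right) \left(-155 - 286\right) = \left(\left(-88\right) 20 \cdot 21 + 477\right) \left(-441\right) = \left(-36960 + 477\right) \left(-441\right) = \left(-36483\right) \left(-441\right) = 16089003$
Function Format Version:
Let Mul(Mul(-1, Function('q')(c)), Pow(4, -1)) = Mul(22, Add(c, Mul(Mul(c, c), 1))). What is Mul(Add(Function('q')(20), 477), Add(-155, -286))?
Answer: 16089003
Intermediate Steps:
Function('q')(c) = Add(Mul(-88, c), Mul(-88, Pow(c, 2))) (Function('q')(c) = Mul(-4, Mul(22, Add(c, Mul(Mul(c, c), 1)))) = Mul(-4, Mul(22, Add(c, Mul(Pow(c, 2), 1)))) = Mul(-4, Mul(22, Add(c, Pow(c, 2)))) = Mul(-4, Add(Mul(22, c), Mul(22, Pow(c, 2)))) = Add(Mul(-88, c), Mul(-88, Pow(c, 2))))
Mul(Add(Function('q')(20), 477), Add(-155, -286)) = Mul(Add(Mul(-88, 20, Add(1, 20)), 477), Add(-155, -286)) = Mul(Add(Mul(-88, 20, 21), 477), -441) = Mul(Add(-36960, 477), -441) = Mul(-36483, -441) = 16089003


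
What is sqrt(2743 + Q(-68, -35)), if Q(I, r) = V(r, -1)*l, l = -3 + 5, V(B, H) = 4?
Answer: sqrt(2751) ≈ 52.450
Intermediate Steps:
l = 2
Q(I, r) = 8 (Q(I, r) = 4*2 = 8)
sqrt(2743 + Q(-68, -35)) = sqrt(2743 + 8) = sqrt(2751)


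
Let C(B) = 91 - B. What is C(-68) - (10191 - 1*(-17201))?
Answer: -27233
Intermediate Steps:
C(-68) - (10191 - 1*(-17201)) = (91 - 1*(-68)) - (10191 - 1*(-17201)) = (91 + 68) - (10191 + 17201) = 159 - 1*27392 = 159 - 27392 = -27233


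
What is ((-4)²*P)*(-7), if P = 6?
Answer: -672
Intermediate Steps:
((-4)²*P)*(-7) = ((-4)²*6)*(-7) = (16*6)*(-7) = 96*(-7) = -672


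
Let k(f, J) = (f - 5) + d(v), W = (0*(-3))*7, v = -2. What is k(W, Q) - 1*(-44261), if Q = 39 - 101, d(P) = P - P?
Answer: 44256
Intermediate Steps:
W = 0 (W = 0*7 = 0)
d(P) = 0
Q = -62
k(f, J) = -5 + f (k(f, J) = (f - 5) + 0 = (-5 + f) + 0 = -5 + f)
k(W, Q) - 1*(-44261) = (-5 + 0) - 1*(-44261) = -5 + 44261 = 44256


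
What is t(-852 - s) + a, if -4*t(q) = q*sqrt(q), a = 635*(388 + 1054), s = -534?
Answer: 915670 + 159*I*sqrt(318)/2 ≈ 9.1567e+5 + 1417.7*I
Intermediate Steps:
a = 915670 (a = 635*1442 = 915670)
t(q) = -q**(3/2)/4 (t(q) = -q*sqrt(q)/4 = -q**(3/2)/4)
t(-852 - s) + a = -(-852 - 1*(-534))**(3/2)/4 + 915670 = -(-852 + 534)**(3/2)/4 + 915670 = -(-159)*I*sqrt(318)/2 + 915670 = 159*I*sqrt(318)/2 + 915670 = 915670 + 159*I*sqrt(318)/2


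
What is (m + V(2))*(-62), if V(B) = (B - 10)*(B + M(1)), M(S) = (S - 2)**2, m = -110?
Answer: 8308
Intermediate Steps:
M(S) = (-2 + S)**2
V(B) = (1 + B)*(-10 + B) (V(B) = (B - 10)*(B + (-2 + 1)**2) = (-10 + B)*(B + (-1)**2) = (-10 + B)*(B + 1) = (-10 + B)*(1 + B) = (1 + B)*(-10 + B))
(m + V(2))*(-62) = (-110 + (-10 + 2**2 - 9*2))*(-62) = (-110 + (-10 + 4 - 18))*(-62) = (-110 - 24)*(-62) = -134*(-62) = 8308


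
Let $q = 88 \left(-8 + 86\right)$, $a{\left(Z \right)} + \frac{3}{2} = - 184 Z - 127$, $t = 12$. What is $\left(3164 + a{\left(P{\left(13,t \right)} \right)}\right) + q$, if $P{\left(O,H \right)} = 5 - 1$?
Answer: $\frac{18327}{2} \approx 9163.5$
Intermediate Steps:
$P{\left(O,H \right)} = 4$
$a{\left(Z \right)} = - \frac{257}{2} - 184 Z$ ($a{\left(Z \right)} = - \frac{3}{2} - \left(127 + 184 Z\right) = - \frac{257}{2} - 184 Z$)
$q = 6864$ ($q = 88 \cdot 78 = 6864$)
$\left(3164 + a{\left(P{\left(13,t \right)} \right)}\right) + q = \left(3164 - \frac{1729}{2}\right) + 6864 = \frac{4599}{2} + 6864 = \frac{18327}{2}$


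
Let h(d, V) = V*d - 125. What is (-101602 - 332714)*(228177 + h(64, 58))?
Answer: -100658813424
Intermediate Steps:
h(d, V) = -125 + V*d
(-101602 - 332714)*(228177 + h(64, 58)) = (-101602 - 332714)*(228177 + (-125 + 58*64)) = -434316*(228177 + (-125 + 3712)) = -434316*(228177 + 3587) = -434316*231764 = -100658813424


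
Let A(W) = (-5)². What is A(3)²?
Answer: 625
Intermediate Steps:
A(W) = 25
A(3)² = 25² = 625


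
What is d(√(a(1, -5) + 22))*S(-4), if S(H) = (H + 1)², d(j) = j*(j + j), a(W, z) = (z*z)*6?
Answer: 3096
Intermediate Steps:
a(W, z) = 6*z² (a(W, z) = z²*6 = 6*z²)
d(j) = 2*j² (d(j) = j*(2*j) = 2*j²)
S(H) = (1 + H)²
d(√(a(1, -5) + 22))*S(-4) = (2*(√(6*(-5)² + 22))²)*(1 - 4)² = (2*(√(6*25 + 22))²)*(-3)² = (2*(√(150 + 22))²)*9 = (2*(√172)²)*9 = (2*(2*√43)²)*9 = (2*172)*9 = 344*9 = 3096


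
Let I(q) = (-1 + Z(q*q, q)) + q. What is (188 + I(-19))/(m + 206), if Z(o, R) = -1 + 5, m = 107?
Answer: 172/313 ≈ 0.54952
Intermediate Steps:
Z(o, R) = 4
I(q) = 3 + q (I(q) = (-1 + 4) + q = 3 + q)
(188 + I(-19))/(m + 206) = (188 + (3 - 19))/(107 + 206) = (188 - 16)/313 = 172*(1/313) = 172/313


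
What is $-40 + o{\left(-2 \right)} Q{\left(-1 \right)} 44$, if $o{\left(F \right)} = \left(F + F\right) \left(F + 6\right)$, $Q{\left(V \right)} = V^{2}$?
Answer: $-744$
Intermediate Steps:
$o{\left(F \right)} = 2 F \left(6 + F\right)$
$-40 + o{\left(-2 \right)} Q{\left(-1 \right)} 44 = -40 + 2 \left(-2\right) \left(6 - 2\right) \left(-1\right)^{2} \cdot 44 = -40 + 2 \left(-2\right) 4 \cdot 1 \cdot 44 = -40 + \left(-16\right) 1 \cdot 44 = -40 - 704 = -744$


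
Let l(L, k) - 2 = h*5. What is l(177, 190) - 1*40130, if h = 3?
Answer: -40113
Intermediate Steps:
l(L, k) = 17 (l(L, k) = 2 + 3*5 = 2 + 15 = 17)
l(177, 190) - 1*40130 = 17 - 1*40130 = 17 - 40130 = -40113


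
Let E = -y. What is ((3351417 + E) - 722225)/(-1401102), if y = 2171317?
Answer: -50875/155678 ≈ -0.32680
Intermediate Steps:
E = -2171317 (E = -1*2171317 = -2171317)
((3351417 + E) - 722225)/(-1401102) = ((3351417 - 2171317) - 722225)/(-1401102) = (1180100 - 722225)*(-1/1401102) = 457875*(-1/1401102) = -50875/155678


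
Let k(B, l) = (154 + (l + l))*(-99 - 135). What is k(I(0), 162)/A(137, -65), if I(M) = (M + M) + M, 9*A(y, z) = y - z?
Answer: -503334/101 ≈ -4983.5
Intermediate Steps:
A(y, z) = -z/9 + y/9 (A(y, z) = (y - z)/9 = -z/9 + y/9)
I(M) = 3*M (I(M) = 2*M + M = 3*M)
k(B, l) = -36036 - 468*l (k(B, l) = (154 + 2*l)*(-234) = -36036 - 468*l)
k(I(0), 162)/A(137, -65) = (-36036 - 468*162)/(-1/9*(-65) + (1/9)*137) = (-36036 - 75816)/(65/9 + 137/9) = -111852/202/9 = -111852*9/202 = -503334/101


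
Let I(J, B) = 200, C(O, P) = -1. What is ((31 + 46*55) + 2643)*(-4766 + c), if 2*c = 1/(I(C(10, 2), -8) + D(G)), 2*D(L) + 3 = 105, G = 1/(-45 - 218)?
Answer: -6225365662/251 ≈ -2.4802e+7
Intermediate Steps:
G = -1/263 (G = 1/(-263) = -1/263 ≈ -0.0038023)
D(L) = 51 (D(L) = -3/2 + (½)*105 = -3/2 + 105/2 = 51)
c = 1/502 (c = 1/(2*(200 + 51)) = (½)/251 = (½)*(1/251) = 1/502 ≈ 0.0019920)
((31 + 46*55) + 2643)*(-4766 + c) = ((31 + 46*55) + 2643)*(-4766 + 1/502) = ((31 + 2530) + 2643)*(-2392531/502) = (2561 + 2643)*(-2392531/502) = 5204*(-2392531/502) = -6225365662/251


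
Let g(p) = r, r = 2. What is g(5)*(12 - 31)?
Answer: -38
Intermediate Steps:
g(p) = 2
g(5)*(12 - 31) = 2*(12 - 31) = 2*(-19) = -38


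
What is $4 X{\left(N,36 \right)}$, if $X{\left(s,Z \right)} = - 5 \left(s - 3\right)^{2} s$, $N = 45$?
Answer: $-1587600$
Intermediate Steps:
$X{\left(s,Z \right)} = - 5 s \left(-3 + s\right)^{2}$ ($X{\left(s,Z \right)} = - 5 \left(-3 + s\right)^{2} s = - 5 s \left(-3 + s\right)^{2}$)
$4 X{\left(N,36 \right)} = 4 \left(\left(-5\right) 45 \left(-3 + 45\right)^{2}\right) = 4 \left(\left(-5\right) 45 \cdot 42^{2}\right) = 4 \left(\left(-5\right) 45 \cdot 1764\right) = 4 \left(-396900\right) = -1587600$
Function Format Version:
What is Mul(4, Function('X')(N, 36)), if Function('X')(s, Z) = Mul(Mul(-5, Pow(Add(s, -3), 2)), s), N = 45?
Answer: -1587600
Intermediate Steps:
Function('X')(s, Z) = Mul(-5, s, Pow(Add(-3, s), 2)) (Function('X')(s, Z) = Mul(Mul(-5, Pow(Add(-3, s), 2)), s) = Mul(-5, s, Pow(Add(-3, s), 2)))
Mul(4, Function('X')(N, 36)) = Mul(4, Mul(-5, 45, Pow(Add(-3, 45), 2))) = Mul(4, Mul(-5, 45, Pow(42, 2))) = Mul(4, Mul(-5, 45, 1764)) = Mul(4, -396900) = -1587600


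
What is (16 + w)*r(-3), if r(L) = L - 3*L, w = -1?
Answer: 90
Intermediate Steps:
r(L) = -2*L
(16 + w)*r(-3) = (16 - 1)*(-2*(-3)) = 15*6 = 90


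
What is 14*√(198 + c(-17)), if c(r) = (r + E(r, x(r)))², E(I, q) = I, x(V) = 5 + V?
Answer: 14*√1354 ≈ 515.15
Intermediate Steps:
c(r) = 4*r² (c(r) = (r + r)² = (2*r)² = 4*r²)
14*√(198 + c(-17)) = 14*√(198 + 4*(-17)²) = 14*√(198 + 4*289) = 14*√(198 + 1156) = 14*√1354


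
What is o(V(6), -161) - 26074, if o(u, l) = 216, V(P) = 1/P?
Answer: -25858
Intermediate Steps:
o(V(6), -161) - 26074 = 216 - 26074 = -25858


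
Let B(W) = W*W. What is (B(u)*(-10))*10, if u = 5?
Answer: -2500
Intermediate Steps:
B(W) = W²
(B(u)*(-10))*10 = (5²*(-10))*10 = (25*(-10))*10 = -250*10 = -2500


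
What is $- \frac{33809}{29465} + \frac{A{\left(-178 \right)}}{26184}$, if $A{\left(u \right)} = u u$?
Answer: $\frac{12078551}{192877890} \approx 0.062623$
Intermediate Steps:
$A{\left(u \right)} = u^{2}$
$- \frac{33809}{29465} + \frac{A{\left(-178 \right)}}{26184} = - \frac{33809}{29465} + \frac{\left(-178\right)^{2}}{26184} = \left(-33809\right) \frac{1}{29465} + 31684 \cdot \frac{1}{26184} = - \frac{33809}{29465} + \frac{7921}{6546} = \frac{12078551}{192877890}$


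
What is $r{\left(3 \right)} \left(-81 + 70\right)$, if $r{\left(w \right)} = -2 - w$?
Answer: $55$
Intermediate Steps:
$r{\left(3 \right)} \left(-81 + 70\right) = \left(-2 - 3\right) \left(-81 + 70\right) = \left(-2 - 3\right) \left(-11\right) = \left(-5\right) \left(-11\right) = 55$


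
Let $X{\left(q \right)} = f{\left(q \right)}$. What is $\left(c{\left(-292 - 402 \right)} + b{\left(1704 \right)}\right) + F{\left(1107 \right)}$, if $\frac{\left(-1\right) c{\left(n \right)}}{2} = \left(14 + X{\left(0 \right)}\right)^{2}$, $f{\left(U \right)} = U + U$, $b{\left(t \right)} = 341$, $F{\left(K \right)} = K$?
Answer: $1056$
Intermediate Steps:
$f{\left(U \right)} = 2 U$
$X{\left(q \right)} = 2 q$
$c{\left(n \right)} = -392$ ($c{\left(n \right)} = - 2 \left(14 + 2 \cdot 0\right)^{2} = - 2 \left(14 + 0\right)^{2} = - 2 \cdot 14^{2} = \left(-2\right) 196 = -392$)
$\left(c{\left(-292 - 402 \right)} + b{\left(1704 \right)}\right) + F{\left(1107 \right)} = \left(-392 + 341\right) + 1107 = -51 + 1107 = 1056$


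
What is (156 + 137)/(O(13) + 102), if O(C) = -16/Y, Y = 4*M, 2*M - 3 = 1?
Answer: 293/100 ≈ 2.9300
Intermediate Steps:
M = 2 (M = 3/2 + (½)*1 = 3/2 + ½ = 2)
Y = 8 (Y = 4*2 = 8)
O(C) = -2 (O(C) = -16/8 = -16*⅛ = -2)
(156 + 137)/(O(13) + 102) = (156 + 137)/(-2 + 102) = 293/100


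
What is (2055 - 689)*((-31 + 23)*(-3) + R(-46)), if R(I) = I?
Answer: -30052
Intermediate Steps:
(2055 - 689)*((-31 + 23)*(-3) + R(-46)) = (2055 - 689)*((-31 + 23)*(-3) - 46) = 1366*(-8*(-3) - 46) = 1366*(24 - 46) = 1366*(-22) = -30052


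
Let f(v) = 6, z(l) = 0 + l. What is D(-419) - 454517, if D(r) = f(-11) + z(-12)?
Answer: -454523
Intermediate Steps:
z(l) = l
D(r) = -6 (D(r) = 6 - 12 = -6)
D(-419) - 454517 = -6 - 454517 = -454523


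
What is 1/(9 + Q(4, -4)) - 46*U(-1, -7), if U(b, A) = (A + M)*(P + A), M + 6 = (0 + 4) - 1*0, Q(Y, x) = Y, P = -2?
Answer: -48437/13 ≈ -3725.9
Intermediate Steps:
M = -2 (M = -6 + ((0 + 4) - 1*0) = -6 + (4 + 0) = -6 + 4 = -2)
U(b, A) = (-2 + A)**2 (U(b, A) = (A - 2)*(-2 + A) = (-2 + A)*(-2 + A) = (-2 + A)**2)
1/(9 + Q(4, -4)) - 46*U(-1, -7) = 1/(9 + 4) - 46*(4 + (-7)**2 - 4*(-7)) = 1/13 - 46*(4 + 49 + 28) = 1/13 - 46*81 = 1/13 - 3726 = -48437/13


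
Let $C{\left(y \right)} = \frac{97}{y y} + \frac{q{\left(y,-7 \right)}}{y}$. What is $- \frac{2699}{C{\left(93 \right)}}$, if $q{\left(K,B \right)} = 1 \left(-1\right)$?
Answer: $- \frac{23343651}{4} \approx -5.8359 \cdot 10^{6}$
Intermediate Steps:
$q{\left(K,B \right)} = -1$
$C{\left(y \right)} = - \frac{1}{y} + \frac{97}{y^{2}}$ ($C{\left(y \right)} = \frac{97}{y y} - \frac{1}{y} = \frac{97}{y^{2}} - \frac{1}{y} = - \frac{1}{y} + \frac{97}{y^{2}}$)
$- \frac{2699}{C{\left(93 \right)}} = - \frac{2699}{\frac{1}{8649} \left(97 - 93\right)} = - \frac{2699}{\frac{1}{8649} \cdot 4} = - \frac{2699}{\frac{4}{8649}} = \left(-2699\right) \frac{8649}{4} = - \frac{23343651}{4}$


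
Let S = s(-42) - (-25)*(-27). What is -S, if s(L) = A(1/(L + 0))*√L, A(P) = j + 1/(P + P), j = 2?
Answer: 675 + 19*I*√42 ≈ 675.0 + 123.13*I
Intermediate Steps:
A(P) = 2 + 1/(2*P) (A(P) = 2 + 1/(P + P) = 2 + 1/(2*P))
s(L) = √L*(2 + L/2) (s(L) = (2 + 1/(2*(1/(L + 0))))*√L = (2 + 1/(2*(1/L)))*√L = (2 + L/2)*√L = √L*(2 + L/2))
S = -675 - 19*I*√42 (S = √(-42)*(4 - 42)/2 - (-25)*(-27) = (½)*(I*√42)*(-38) - 1*675 = -19*I*√42 - 675 = -675 - 19*I*√42 ≈ -675.0 - 123.13*I)
-S = -(-675 - 19*I*√42) = 675 + 19*I*√42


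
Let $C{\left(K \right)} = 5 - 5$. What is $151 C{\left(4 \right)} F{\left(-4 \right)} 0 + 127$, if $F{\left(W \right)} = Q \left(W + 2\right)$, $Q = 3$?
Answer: $127$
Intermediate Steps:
$C{\left(K \right)} = 0$ ($C{\left(K \right)} = 5 - 5 = 0$)
$F{\left(W \right)} = 6 + 3 W$ ($F{\left(W \right)} = 3 \left(W + 2\right) = 3 \left(2 + W\right) = 6 + 3 W$)
$151 C{\left(4 \right)} F{\left(-4 \right)} 0 + 127 = 151 \cdot 0 \left(6 + 3 \left(-4\right)\right) 0 + 127 = 151 \cdot 0 \left(6 - 12\right) 0 + 127 = 151 \cdot 0 \left(-6\right) 0 + 127 = 151 \cdot 0 \cdot 0 + 127 = 151 \cdot 0 + 127 = 0 + 127 = 127$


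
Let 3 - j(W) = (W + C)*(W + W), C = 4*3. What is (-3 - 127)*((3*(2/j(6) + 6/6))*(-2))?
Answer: 54860/71 ≈ 772.68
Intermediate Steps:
C = 12
j(W) = 3 - 2*W*(12 + W) (j(W) = 3 - (W + 12)*(W + W) = 3 - (12 + W)*2*W = 3 - 2*W*(12 + W))
(-3 - 127)*((3*(2/j(6) + 6/6))*(-2)) = (-3 - 127)*((3*(2/(3 - 24*6 - 2*6²) + 6/6))*(-2)) = -130*3*(2/(3 - 144 - 2*36) + 6*(⅙))*(-2) = -130*3*(2/(3 - 144 - 72) + 1)*(-2) = -130*3*(2/(-213) + 1)*(-2) = -130*3*(2*(-1/213) + 1)*(-2) = -130*3*(-2/213 + 1)*(-2) = -130*3*(211/213)*(-2) = -27430*(-2)/71 = -130*(-422/71) = 54860/71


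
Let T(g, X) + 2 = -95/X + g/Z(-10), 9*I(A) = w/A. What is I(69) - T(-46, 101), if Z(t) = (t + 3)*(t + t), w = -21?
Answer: 4734901/1463490 ≈ 3.2353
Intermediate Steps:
Z(t) = 2*t*(3 + t) (Z(t) = (3 + t)*(2*t) = 2*t*(3 + t))
I(A) = -7/(3*A) (I(A) = (-21/A)/9 = -7/(3*A))
T(g, X) = -2 - 95/X + g/140 (T(g, X) = -2 + (-95/X + g/((2*(-10)*(3 - 10)))) = -2 + (-95/X + g/((2*(-10)*(-7)))) = -2 + (-95/X + g/140) = -2 - 95/X + g/140)
I(69) - T(-46, 101) = -7/3/69 - (-2 - 95/101 + (1/140)*(-46)) = -7/3*1/69 - (-2 - 95*1/101 - 23/70) = -7/207 - (-2 - 95/101 - 23/70) = -7/207 - 1*(-23113/7070) = -7/207 + 23113/7070 = 4734901/1463490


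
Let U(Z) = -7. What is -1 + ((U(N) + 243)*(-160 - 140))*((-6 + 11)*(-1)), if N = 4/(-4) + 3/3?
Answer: 353999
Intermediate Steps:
N = 0 (N = 4*(-¼) + 3*(⅓) = -1 + 1 = 0)
-1 + ((U(N) + 243)*(-160 - 140))*((-6 + 11)*(-1)) = -1 + ((-7 + 243)*(-160 - 140))*((-6 + 11)*(-1)) = -1 + (236*(-300))*(5*(-1)) = -1 - 70800*(-5) = -1 + 354000 = 353999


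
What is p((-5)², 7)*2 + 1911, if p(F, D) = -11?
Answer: 1889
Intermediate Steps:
p((-5)², 7)*2 + 1911 = -11*2 + 1911 = -22 + 1911 = 1889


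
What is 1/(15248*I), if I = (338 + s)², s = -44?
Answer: 1/1317976128 ≈ 7.5874e-10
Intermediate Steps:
I = 86436 (I = (338 - 44)² = 294² = 86436)
1/(15248*I) = 1/(15248*86436) = (1/15248)*(1/86436) = 1/1317976128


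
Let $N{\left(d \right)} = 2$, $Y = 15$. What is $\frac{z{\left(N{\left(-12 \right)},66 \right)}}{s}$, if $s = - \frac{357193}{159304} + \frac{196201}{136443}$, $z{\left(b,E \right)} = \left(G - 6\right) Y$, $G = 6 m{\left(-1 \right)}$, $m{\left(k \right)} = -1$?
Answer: $\frac{782492964192}{3496176079} \approx 223.81$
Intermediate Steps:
$G = -6$ ($G = 6 \left(-1\right) = -6$)
$z{\left(b,E \right)} = -180$ ($z{\left(b,E \right)} = \left(-6 - 6\right) 15 = \left(-12\right) 15 = -180$)
$s = - \frac{17480880395}{21735915672}$ ($s = \left(-357193\right) \frac{1}{159304} + 196201 \cdot \frac{1}{136443} = - \frac{357193}{159304} + \frac{196201}{136443} = - \frac{17480880395}{21735915672} \approx -0.80424$)
$\frac{z{\left(N{\left(-12 \right)},66 \right)}}{s} = - \frac{180}{- \frac{17480880395}{21735915672}} = \left(-180\right) \left(- \frac{21735915672}{17480880395}\right) = \frac{782492964192}{3496176079}$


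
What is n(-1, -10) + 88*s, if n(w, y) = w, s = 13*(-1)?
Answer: -1145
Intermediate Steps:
s = -13
n(-1, -10) + 88*s = -1 + 88*(-13) = -1 - 1144 = -1145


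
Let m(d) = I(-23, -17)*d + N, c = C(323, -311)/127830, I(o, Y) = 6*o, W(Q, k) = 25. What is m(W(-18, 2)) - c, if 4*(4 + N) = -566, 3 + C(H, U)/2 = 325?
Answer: -459613409/127830 ≈ -3595.5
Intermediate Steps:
C(H, U) = 644 (C(H, U) = -6 + 2*325 = -6 + 650 = 644)
N = -291/2 (N = -4 + (¼)*(-566) = -4 - 283/2 = -291/2 ≈ -145.50)
c = 322/63915 (c = 644/127830 = 644*(1/127830) = 322/63915 ≈ 0.0050379)
m(d) = -291/2 - 138*d (m(d) = (6*(-23))*d - 291/2 = -138*d - 291/2 = -291/2 - 138*d)
m(W(-18, 2)) - c = (-291/2 - 138*25) - 1*322/63915 = (-291/2 - 3450) - 322/63915 = -7191/2 - 322/63915 = -459613409/127830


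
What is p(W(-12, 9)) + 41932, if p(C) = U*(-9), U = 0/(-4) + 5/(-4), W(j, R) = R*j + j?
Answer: 167773/4 ≈ 41943.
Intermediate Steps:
W(j, R) = j + R*j
U = -5/4 (U = 0*(-¼) + 5*(-¼) = 0 - 5/4 = -5/4 ≈ -1.2500)
p(C) = 45/4 (p(C) = -5/4*(-9) = 45/4)
p(W(-12, 9)) + 41932 = 45/4 + 41932 = 167773/4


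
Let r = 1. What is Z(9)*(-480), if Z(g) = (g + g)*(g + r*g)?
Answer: -155520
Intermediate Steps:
Z(g) = 4*g² (Z(g) = (g + g)*(g + 1*g) = (2*g)*(g + g) = (2*g)*(2*g) = 4*g²)
Z(9)*(-480) = (4*9²)*(-480) = (4*81)*(-480) = 324*(-480) = -155520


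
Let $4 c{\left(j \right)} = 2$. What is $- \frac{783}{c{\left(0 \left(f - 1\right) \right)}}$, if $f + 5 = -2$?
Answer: $-1566$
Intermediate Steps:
$f = -7$ ($f = -5 - 2 = -7$)
$c{\left(j \right)} = \frac{1}{2}$ ($c{\left(j \right)} = \frac{1}{4} \cdot 2 = \frac{1}{2}$)
$- \frac{783}{c{\left(0 \left(f - 1\right) \right)}} = - 783 \frac{1}{\frac{1}{2}} = \left(-783\right) 2 = -1566$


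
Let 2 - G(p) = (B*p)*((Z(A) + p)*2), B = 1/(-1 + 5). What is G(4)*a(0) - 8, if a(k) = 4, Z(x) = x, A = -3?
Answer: -8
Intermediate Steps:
B = ¼ (B = 1/4 = ¼ ≈ 0.25000)
G(p) = 2 - p*(-6 + 2*p)/4 (G(p) = 2 - p/4*(-3 + p)*2 = 2 - p/4*(-6 + 2*p) = 2 - p*(-6 + 2*p)/4)
G(4)*a(0) - 8 = (2 - ½*4² + (3/2)*4)*4 - 8 = (2 - ½*16 + 6)*4 - 8 = (2 - 8 + 6)*4 - 8 = 0*4 - 8 = 0 - 8 = -8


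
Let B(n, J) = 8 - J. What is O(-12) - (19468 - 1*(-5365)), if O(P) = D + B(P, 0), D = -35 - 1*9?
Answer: -24869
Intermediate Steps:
D = -44 (D = -35 - 9 = -44)
O(P) = -36 (O(P) = -44 + (8 - 1*0) = -44 + (8 + 0) = -44 + 8 = -36)
O(-12) - (19468 - 1*(-5365)) = -36 - (19468 - 1*(-5365)) = -36 - (19468 + 5365) = -36 - 1*24833 = -36 - 24833 = -24869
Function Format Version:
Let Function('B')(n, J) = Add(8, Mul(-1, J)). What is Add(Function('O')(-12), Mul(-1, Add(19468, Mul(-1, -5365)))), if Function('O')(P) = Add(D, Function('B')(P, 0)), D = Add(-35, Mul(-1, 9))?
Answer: -24869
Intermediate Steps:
D = -44 (D = Add(-35, -9) = -44)
Function('O')(P) = -36 (Function('O')(P) = Add(-44, Add(8, Mul(-1, 0))) = Add(-44, Add(8, 0)) = Add(-44, 8) = -36)
Add(Function('O')(-12), Mul(-1, Add(19468, Mul(-1, -5365)))) = Add(-36, Mul(-1, Add(19468, Mul(-1, -5365)))) = Add(-36, Mul(-1, Add(19468, 5365))) = Add(-36, Mul(-1, 24833)) = Add(-36, -24833) = -24869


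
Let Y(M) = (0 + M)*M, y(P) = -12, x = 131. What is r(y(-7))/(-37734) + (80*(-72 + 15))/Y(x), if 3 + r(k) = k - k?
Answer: -57338519/215851058 ≈ -0.26564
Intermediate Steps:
r(k) = -3 (r(k) = -3 + (k - k) = -3 + 0 = -3)
Y(M) = M² (Y(M) = M*M = M²)
r(y(-7))/(-37734) + (80*(-72 + 15))/Y(x) = -3/(-37734) + (80*(-72 + 15))/(131²) = -3*(-1/37734) + (80*(-57))/17161 = 1/12578 - 4560*1/17161 = 1/12578 - 4560/17161 = -57338519/215851058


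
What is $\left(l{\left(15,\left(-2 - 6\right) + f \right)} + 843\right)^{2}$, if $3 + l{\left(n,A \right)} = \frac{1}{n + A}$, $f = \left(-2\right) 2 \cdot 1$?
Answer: $\frac{6355441}{9} \approx 7.0616 \cdot 10^{5}$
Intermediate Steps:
$f = -4$ ($f = \left(-4\right) 1 = -4$)
$l{\left(n,A \right)} = -3 + \frac{1}{A + n}$ ($l{\left(n,A \right)} = -3 + \frac{1}{n + A} = -3 + \frac{1}{A + n}$)
$\left(l{\left(15,\left(-2 - 6\right) + f \right)} + 843\right)^{2} = \left(\frac{1 - 3 \left(\left(-2 - 6\right) - 4\right) - 45}{\left(\left(-2 - 6\right) - 4\right) + 15} + 843\right)^{2} = \left(\frac{1 - 3 \left(-8 - 4\right) - 45}{\left(-8 - 4\right) + 15} + 843\right)^{2} = \left(\frac{1 - -36 - 45}{-12 + 15} + 843\right)^{2} = \left(\frac{1 + 36 - 45}{3} + 843\right)^{2} = \left(\frac{1}{3} \left(-8\right) + 843\right)^{2} = \left(- \frac{8}{3} + 843\right)^{2} = \left(\frac{2521}{3}\right)^{2} = \frac{6355441}{9}$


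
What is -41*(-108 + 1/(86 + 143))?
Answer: 1013971/229 ≈ 4427.8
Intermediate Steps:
-41*(-108 + 1/(86 + 143)) = -41*(-108 + 1/229) = -41*(-24731/229) = 1013971/229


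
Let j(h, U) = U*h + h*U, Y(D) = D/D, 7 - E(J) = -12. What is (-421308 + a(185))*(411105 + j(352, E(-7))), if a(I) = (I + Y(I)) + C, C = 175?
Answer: -178684003507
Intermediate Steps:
E(J) = 19 (E(J) = 7 - 1*(-12) = 7 + 12 = 19)
Y(D) = 1
a(I) = 176 + I (a(I) = (I + 1) + 175 = (1 + I) + 175 = 176 + I)
j(h, U) = 2*U*h (j(h, U) = U*h + U*h = 2*U*h)
(-421308 + a(185))*(411105 + j(352, E(-7))) = (-421308 + (176 + 185))*(411105 + 2*19*352) = (-421308 + 361)*(411105 + 13376) = -420947*424481 = -178684003507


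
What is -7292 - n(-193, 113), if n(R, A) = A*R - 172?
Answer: 14689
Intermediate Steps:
n(R, A) = -172 + A*R
-7292 - n(-193, 113) = -7292 - (-172 + 113*(-193)) = -7292 - (-172 - 21809) = -7292 - 1*(-21981) = -7292 + 21981 = 14689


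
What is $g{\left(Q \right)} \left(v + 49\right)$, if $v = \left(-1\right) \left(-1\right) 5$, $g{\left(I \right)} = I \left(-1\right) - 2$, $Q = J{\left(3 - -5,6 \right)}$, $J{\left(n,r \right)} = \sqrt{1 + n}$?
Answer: $-270$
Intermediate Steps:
$Q = 3$ ($Q = \sqrt{1 + \left(3 - -5\right)} = \sqrt{1 + \left(3 + 5\right)} = \sqrt{1 + 8} = \sqrt{9} = 3$)
$g{\left(I \right)} = -2 - I$ ($g{\left(I \right)} = - I - 2 = -2 - I$)
$v = 5$ ($v = 1 \cdot 5 = 5$)
$g{\left(Q \right)} \left(v + 49\right) = \left(-2 - 3\right) \left(5 + 49\right) = \left(-2 - 3\right) 54 = \left(-5\right) 54 = -270$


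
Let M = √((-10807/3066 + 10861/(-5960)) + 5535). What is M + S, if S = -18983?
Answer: -18983 + √115402364911402590/4568340 ≈ -18909.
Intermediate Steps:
M = √115402364911402590/4568340 (M = √((-10807*1/3066 + 10861*(-1/5960)) + 5535) = √((-10807/3066 - 10861/5960) + 5535) = √(-48854773/9136680 + 5535) = √(50522669027/9136680) = √115402364911402590/4568340 ≈ 74.362)
M + S = √115402364911402590/4568340 - 18983 = -18983 + √115402364911402590/4568340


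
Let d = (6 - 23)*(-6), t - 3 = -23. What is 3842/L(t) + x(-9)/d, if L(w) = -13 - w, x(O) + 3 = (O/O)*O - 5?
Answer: 23045/42 ≈ 548.69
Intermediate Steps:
t = -20 (t = 3 - 23 = -20)
d = 102 (d = -17*(-6) = 102)
x(O) = -8 + O (x(O) = -3 + ((O/O)*O - 5) = -3 + (1*O - 5) = -3 + (O - 5) = -3 + (-5 + O) = -8 + O)
3842/L(t) + x(-9)/d = 3842/(-13 - 1*(-20)) + (-8 - 9)/102 = 3842/(-13 + 20) - 17*1/102 = 3842/7 - ⅙ = 23045/42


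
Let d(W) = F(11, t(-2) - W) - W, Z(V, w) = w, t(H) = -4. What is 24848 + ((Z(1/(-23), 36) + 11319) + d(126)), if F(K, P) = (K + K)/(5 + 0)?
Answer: 180407/5 ≈ 36081.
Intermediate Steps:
F(K, P) = 2*K/5 (F(K, P) = (2*K)/5 = (2*K)*(1/5) = 2*K/5)
d(W) = 22/5 - W (d(W) = (2/5)*11 - W = 22/5 - W)
24848 + ((Z(1/(-23), 36) + 11319) + d(126)) = 24848 + ((36 + 11319) + (22/5 - 1*126)) = 24848 + (11355 + (22/5 - 126)) = 24848 + (11355 - 608/5) = 24848 + 56167/5 = 180407/5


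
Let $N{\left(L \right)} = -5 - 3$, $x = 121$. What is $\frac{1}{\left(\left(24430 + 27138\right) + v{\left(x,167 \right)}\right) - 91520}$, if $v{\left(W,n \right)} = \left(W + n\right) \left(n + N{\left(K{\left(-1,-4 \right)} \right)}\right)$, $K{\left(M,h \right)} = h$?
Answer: $\frac{1}{5840} \approx 0.00017123$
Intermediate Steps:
$N{\left(L \right)} = -8$
$v{\left(W,n \right)} = \left(-8 + n\right) \left(W + n\right)$ ($v{\left(W,n \right)} = \left(W + n\right) \left(n - 8\right) = \left(W + n\right) \left(-8 + n\right) = \left(-8 + n\right) \left(W + n\right)$)
$\frac{1}{\left(\left(24430 + 27138\right) + v{\left(x,167 \right)}\right) - 91520} = \frac{1}{\left(\left(24430 + 27138\right) + \left(167^{2} - 968 - 1336 + 121 \cdot 167\right)\right) - 91520} = \frac{1}{\left(51568 + \left(27889 - 968 - 1336 + 20207\right)\right) - 91520} = \frac{1}{\left(51568 + 45792\right) - 91520} = \frac{1}{97360 - 91520} = \frac{1}{5840}$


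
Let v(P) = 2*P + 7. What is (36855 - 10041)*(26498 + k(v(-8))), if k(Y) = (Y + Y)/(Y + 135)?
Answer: 4973594790/7 ≈ 7.1051e+8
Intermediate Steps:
v(P) = 7 + 2*P
k(Y) = 2*Y/(135 + Y) (k(Y) = (2*Y)/(135 + Y) = 2*Y/(135 + Y))
(36855 - 10041)*(26498 + k(v(-8))) = (36855 - 10041)*(26498 + 2*(7 + 2*(-8))/(135 + (7 + 2*(-8)))) = 26814*(26498 + 2*(7 - 16)/(135 + (7 - 16))) = 26814*(26498 + 2*(-9)/(135 - 9)) = 26814*(26498 + 2*(-9)/126) = 26814*(26498 + 2*(-9)*(1/126)) = 26814*(26498 - ⅐) = 26814*(185485/7) = 4973594790/7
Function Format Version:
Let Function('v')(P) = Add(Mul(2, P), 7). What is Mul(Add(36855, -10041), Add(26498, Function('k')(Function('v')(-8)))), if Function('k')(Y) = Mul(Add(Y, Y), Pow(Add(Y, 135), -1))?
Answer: Rational(4973594790, 7) ≈ 7.1051e+8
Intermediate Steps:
Function('v')(P) = Add(7, Mul(2, P))
Function('k')(Y) = Mul(2, Y, Pow(Add(135, Y), -1)) (Function('k')(Y) = Mul(Mul(2, Y), Pow(Add(135, Y), -1)) = Mul(2, Y, Pow(Add(135, Y), -1)))
Mul(Add(36855, -10041), Add(26498, Function('k')(Function('v')(-8)))) = Mul(Add(36855, -10041), Add(26498, Mul(2, Add(7, Mul(2, -8)), Pow(Add(135, Add(7, Mul(2, -8))), -1)))) = Mul(26814, Add(26498, Mul(2, Add(7, -16), Pow(Add(135, Add(7, -16)), -1)))) = Mul(26814, Add(26498, Mul(2, -9, Pow(Add(135, -9), -1)))) = Mul(26814, Add(26498, Mul(2, -9, Pow(126, -1)))) = Mul(26814, Add(26498, Mul(2, -9, Rational(1, 126)))) = Mul(26814, Add(26498, Rational(-1, 7))) = Mul(26814, Rational(185485, 7)) = Rational(4973594790, 7)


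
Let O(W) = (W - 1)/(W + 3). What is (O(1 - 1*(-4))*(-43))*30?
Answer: -645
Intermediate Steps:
O(W) = (-1 + W)/(3 + W)
(O(1 - 1*(-4))*(-43))*30 = (((-1 + (1 - 1*(-4)))/(3 + (1 - 1*(-4))))*(-43))*30 = (((-1 + (1 + 4))/(3 + (1 + 4)))*(-43))*30 = (((-1 + 5)/(3 + 5))*(-43))*30 = ((4/8)*(-43))*30 = (((⅛)*4)*(-43))*30 = ((½)*(-43))*30 = -43/2*30 = -645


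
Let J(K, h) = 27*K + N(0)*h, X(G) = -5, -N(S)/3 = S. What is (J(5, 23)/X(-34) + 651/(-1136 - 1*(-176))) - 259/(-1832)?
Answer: -2017893/73280 ≈ -27.537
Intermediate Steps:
N(S) = -3*S
J(K, h) = 27*K (J(K, h) = 27*K + (-3*0)*h = 27*K + 0*h = 27*K + 0 = 27*K)
(J(5, 23)/X(-34) + 651/(-1136 - 1*(-176))) - 259/(-1832) = ((27*5)/(-5) + 651/(-1136 - 1*(-176))) - 259/(-1832) = (135*(-⅕) + 651/(-1136 + 176)) - 259*(-1/1832) = (-27 + 651/(-960)) + 259/1832 = (-27 + 651*(-1/960)) + 259/1832 = (-27 - 217/320) + 259/1832 = -8857/320 + 259/1832 = -2017893/73280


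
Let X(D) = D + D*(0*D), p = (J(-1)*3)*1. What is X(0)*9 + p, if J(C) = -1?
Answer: -3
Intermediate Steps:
p = -3 (p = -1*3*1 = -3*1 = -3)
X(D) = D (X(D) = D + D*0 = D + 0 = D)
X(0)*9 + p = 0*9 - 3 = 0 - 3 = -3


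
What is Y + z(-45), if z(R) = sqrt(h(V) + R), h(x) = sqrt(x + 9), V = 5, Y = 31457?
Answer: 31457 + sqrt(-45 + sqrt(14)) ≈ 31457.0 + 6.4233*I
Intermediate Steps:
h(x) = sqrt(9 + x)
z(R) = sqrt(R + sqrt(14)) (z(R) = sqrt(sqrt(9 + 5) + R) = sqrt(sqrt(14) + R) = sqrt(R + sqrt(14)))
Y + z(-45) = 31457 + sqrt(-45 + sqrt(14))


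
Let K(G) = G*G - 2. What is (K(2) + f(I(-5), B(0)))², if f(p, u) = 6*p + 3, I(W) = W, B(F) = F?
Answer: 625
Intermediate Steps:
f(p, u) = 3 + 6*p
K(G) = -2 + G² (K(G) = G² - 2 = -2 + G²)
(K(2) + f(I(-5), B(0)))² = ((-2 + 2²) + (3 + 6*(-5)))² = ((-2 + 4) + (3 - 30))² = (2 - 27)² = (-25)² = 625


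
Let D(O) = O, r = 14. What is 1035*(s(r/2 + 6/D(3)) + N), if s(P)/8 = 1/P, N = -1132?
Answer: -1170700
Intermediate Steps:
s(P) = 8/P (s(P) = 8*(1/P) = 8/P)
1035*(s(r/2 + 6/D(3)) + N) = 1035*(8/(14/2 + 6/3) - 1132) = 1035*(8/(14*(1/2) + 6*(1/3)) - 1132) = 1035*(8/(7 + 2) - 1132) = 1035*(8/9 - 1132) = 1035*(-10180/9) = -1170700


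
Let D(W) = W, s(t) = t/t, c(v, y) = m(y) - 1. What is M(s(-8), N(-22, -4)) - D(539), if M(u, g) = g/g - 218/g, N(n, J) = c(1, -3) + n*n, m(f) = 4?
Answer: -262224/487 ≈ -538.45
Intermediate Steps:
c(v, y) = 3 (c(v, y) = 4 - 1 = 3)
s(t) = 1
N(n, J) = 3 + n**2 (N(n, J) = 3 + n*n = 3 + n**2)
M(u, g) = 1 - 218/g
M(s(-8), N(-22, -4)) - D(539) = (-218 + (3 + (-22)**2))/(3 + (-22)**2) - 1*539 = (-218 + (3 + 484))/(3 + 484) - 539 = (-218 + 487)/487 - 539 = (1/487)*269 - 539 = 269/487 - 539 = -262224/487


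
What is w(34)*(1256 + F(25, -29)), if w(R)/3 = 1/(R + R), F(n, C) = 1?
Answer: 3771/68 ≈ 55.456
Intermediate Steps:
w(R) = 3/(2*R) (w(R) = 3/(R + R) = 3/((2*R)) = 3*(1/(2*R)) = 3/(2*R))
w(34)*(1256 + F(25, -29)) = ((3/2)/34)*(1256 + 1) = ((3/2)*(1/34))*1257 = (3/68)*1257 = 3771/68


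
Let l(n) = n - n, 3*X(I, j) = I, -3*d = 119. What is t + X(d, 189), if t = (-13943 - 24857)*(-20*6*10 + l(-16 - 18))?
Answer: 419039881/9 ≈ 4.6560e+7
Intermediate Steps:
d = -119/3 (d = -⅓*119 = -119/3 ≈ -39.667)
X(I, j) = I/3
l(n) = 0
t = 46560000 (t = (-13943 - 24857)*(-20*6*10 + 0) = -38800*(-120*10 + 0) = -38800*(-1200 + 0) = -38800*(-1200) = 46560000)
t + X(d, 189) = 46560000 + (⅓)*(-119/3) = 46560000 - 119/9 = 419039881/9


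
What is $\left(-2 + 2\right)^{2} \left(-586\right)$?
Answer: $0$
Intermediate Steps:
$\left(-2 + 2\right)^{2} \left(-586\right) = 0^{2} \left(-586\right) = 0 \left(-586\right) = 0$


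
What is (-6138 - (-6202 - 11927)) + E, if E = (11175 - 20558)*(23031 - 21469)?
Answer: -14644255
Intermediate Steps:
E = -14656246 (E = -9383*1562 = -14656246)
(-6138 - (-6202 - 11927)) + E = (-6138 - (-6202 - 11927)) - 14656246 = (-6138 - 1*(-18129)) - 14656246 = (-6138 + 18129) - 14656246 = 11991 - 14656246 = -14644255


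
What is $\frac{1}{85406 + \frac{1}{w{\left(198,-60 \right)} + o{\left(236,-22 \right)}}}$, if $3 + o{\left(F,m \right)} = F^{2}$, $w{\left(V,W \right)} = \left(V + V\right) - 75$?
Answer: $\frac{56014}{4783931685} \approx 1.1709 \cdot 10^{-5}$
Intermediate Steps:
$w{\left(V,W \right)} = -75 + 2 V$ ($w{\left(V,W \right)} = 2 V - 75 = -75 + 2 V$)
$o{\left(F,m \right)} = -3 + F^{2}$
$\frac{1}{85406 + \frac{1}{w{\left(198,-60 \right)} + o{\left(236,-22 \right)}}} = \frac{1}{85406 + \frac{1}{\left(-75 + 2 \cdot 198\right) - \left(3 - 236^{2}\right)}} = \frac{1}{85406 + \frac{1}{\left(-75 + 396\right) + \left(-3 + 55696\right)}} = \frac{1}{85406 + \frac{1}{321 + 55693}} = \frac{1}{85406 + \frac{1}{56014}} = \frac{1}{\frac{4783931685}{56014}} = \frac{56014}{4783931685}$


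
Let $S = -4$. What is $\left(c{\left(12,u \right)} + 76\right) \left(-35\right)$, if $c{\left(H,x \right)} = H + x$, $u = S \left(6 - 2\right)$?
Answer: $-2520$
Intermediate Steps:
$u = -16$ ($u = - 4 \left(6 - 2\right) = \left(-4\right) 4 = -16$)
$\left(c{\left(12,u \right)} + 76\right) \left(-35\right) = \left(\left(12 - 16\right) + 76\right) \left(-35\right) = \left(-4 + 76\right) \left(-35\right) = 72 \left(-35\right) = -2520$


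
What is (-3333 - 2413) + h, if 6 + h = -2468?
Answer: -8220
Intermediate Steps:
h = -2474 (h = -6 - 2468 = -2474)
(-3333 - 2413) + h = (-3333 - 2413) - 2474 = -5746 - 2474 = -8220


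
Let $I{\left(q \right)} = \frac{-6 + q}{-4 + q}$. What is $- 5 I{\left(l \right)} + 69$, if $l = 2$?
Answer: $59$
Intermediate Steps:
$I{\left(q \right)} = \frac{-6 + q}{-4 + q}$
$- 5 I{\left(l \right)} + 69 = - 5 \frac{-6 + 2}{-4 + 2} + 69 = - 5 \frac{1}{-2} \left(-4\right) + 69 = - 5 \left(\left(- \frac{1}{2}\right) \left(-4\right)\right) + 69 = \left(-5\right) 2 + 69 = -10 + 69 = 59$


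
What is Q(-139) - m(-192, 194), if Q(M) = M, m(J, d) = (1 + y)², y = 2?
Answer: -148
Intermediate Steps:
m(J, d) = 9 (m(J, d) = (1 + 2)² = 3² = 9)
Q(-139) - m(-192, 194) = -139 - 1*9 = -139 - 9 = -148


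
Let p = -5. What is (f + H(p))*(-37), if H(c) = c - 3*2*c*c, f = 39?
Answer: 4292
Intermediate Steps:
H(c) = c - 6*c²
(f + H(p))*(-37) = (39 - 5*(1 - 6*(-5)))*(-37) = (39 - 5*(1 + 30))*(-37) = (39 - 5*31)*(-37) = (39 - 155)*(-37) = -116*(-37) = 4292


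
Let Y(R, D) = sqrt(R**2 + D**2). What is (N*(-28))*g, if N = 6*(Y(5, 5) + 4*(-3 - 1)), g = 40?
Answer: 107520 - 33600*sqrt(2) ≈ 60002.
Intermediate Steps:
Y(R, D) = sqrt(D**2 + R**2)
N = -96 + 30*sqrt(2) (N = 6*(sqrt(5**2 + 5**2) + 4*(-3 - 1)) = 6*(sqrt(25 + 25) + 4*(-4)) = 6*(sqrt(50) - 16) = 6*(5*sqrt(2) - 16) = 6*(-16 + 5*sqrt(2)) = -96 + 30*sqrt(2) ≈ -53.574)
(N*(-28))*g = ((-96 + 30*sqrt(2))*(-28))*40 = (2688 - 840*sqrt(2))*40 = 107520 - 33600*sqrt(2)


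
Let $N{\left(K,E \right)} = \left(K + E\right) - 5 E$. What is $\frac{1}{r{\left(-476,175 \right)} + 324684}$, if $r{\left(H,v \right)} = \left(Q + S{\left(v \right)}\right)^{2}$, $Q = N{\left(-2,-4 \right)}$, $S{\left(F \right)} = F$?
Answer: $\frac{1}{360405} \approx 2.7747 \cdot 10^{-6}$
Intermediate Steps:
$N{\left(K,E \right)} = K - 4 E$ ($N{\left(K,E \right)} = \left(E + K\right) - 5 E = K - 4 E$)
$Q = 14$ ($Q = -2 - -16 = -2 + 16 = 14$)
$r{\left(H,v \right)} = \left(14 + v\right)^{2}$
$\frac{1}{r{\left(-476,175 \right)} + 324684} = \frac{1}{\left(14 + 175\right)^{2} + 324684} = \frac{1}{189^{2} + 324684} = \frac{1}{35721 + 324684} = \frac{1}{360405}$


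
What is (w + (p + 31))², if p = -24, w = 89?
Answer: 9216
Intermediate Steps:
(w + (p + 31))² = (89 + (-24 + 31))² = (89 + 7)² = 96² = 9216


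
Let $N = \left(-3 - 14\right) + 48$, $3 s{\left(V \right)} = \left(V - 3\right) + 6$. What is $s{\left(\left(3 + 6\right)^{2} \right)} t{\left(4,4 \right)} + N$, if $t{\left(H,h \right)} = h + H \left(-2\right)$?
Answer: $-81$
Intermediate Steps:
$s{\left(V \right)} = 1 + \frac{V}{3}$ ($s{\left(V \right)} = \frac{\left(V - 3\right) + 6}{3} = \frac{\left(-3 + V\right) + 6}{3} = \frac{3 + V}{3} = 1 + \frac{V}{3}$)
$N = 31$ ($N = -17 + 48 = 31$)
$t{\left(H,h \right)} = h - 2 H$
$s{\left(\left(3 + 6\right)^{2} \right)} t{\left(4,4 \right)} + N = \left(1 + \frac{\left(3 + 6\right)^{2}}{3}\right) \left(4 - 8\right) + 31 = \left(1 + \frac{9^{2}}{3}\right) \left(4 - 8\right) + 31 = \left(1 + \frac{1}{3} \cdot 81\right) \left(-4\right) + 31 = \left(1 + 27\right) \left(-4\right) + 31 = 28 \left(-4\right) + 31 = -112 + 31 = -81$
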